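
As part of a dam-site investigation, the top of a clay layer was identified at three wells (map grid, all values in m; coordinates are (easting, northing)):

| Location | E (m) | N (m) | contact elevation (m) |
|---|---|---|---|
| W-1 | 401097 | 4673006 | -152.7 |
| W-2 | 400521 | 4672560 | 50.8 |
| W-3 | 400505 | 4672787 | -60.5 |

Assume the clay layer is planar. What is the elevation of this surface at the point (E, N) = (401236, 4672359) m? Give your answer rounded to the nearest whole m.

167 m

Let the plane be z = a·E + b·N + c.
W-2−W-1: −576a − 446b = 203.5;  W-3−W-1: −592a − 219b = 92.2.
Solving gives a = 0.02498622, b = −0.48854723.
Then c = -152.7 − a·401097 − b·4673006 = 2272809.52.
At (401236, 4672359): z = 10025.4 − 2282668.0 + 2272809.52 = 166.9 m.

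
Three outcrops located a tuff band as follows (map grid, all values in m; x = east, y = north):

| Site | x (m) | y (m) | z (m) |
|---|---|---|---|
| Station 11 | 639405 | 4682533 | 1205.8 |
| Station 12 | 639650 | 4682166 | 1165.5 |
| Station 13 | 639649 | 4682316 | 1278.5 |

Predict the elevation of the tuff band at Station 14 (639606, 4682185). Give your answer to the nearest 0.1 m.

Two edge vectors: Station 11→Station 12 = (245, -367, -40.3), Station 11→Station 13 = (244, -217, 72.7).
Normal n = (Station 11→Station 12) × (Station 11→Station 13) = (-35426, -27644.7, 36383).
So ∂z/∂x = −n_x/n_z = 0.973696507 and ∂z/∂y = −n_y/n_z = 0.759824643.
Intercept c from Station 11: 1205.8 − 622586.41 − 3557903.97 = −4179284.58.
At (639606, 4682185): z = 622782.1 + 3557639.5 − 4179284.58 = 1137.1 m.

1137.1 m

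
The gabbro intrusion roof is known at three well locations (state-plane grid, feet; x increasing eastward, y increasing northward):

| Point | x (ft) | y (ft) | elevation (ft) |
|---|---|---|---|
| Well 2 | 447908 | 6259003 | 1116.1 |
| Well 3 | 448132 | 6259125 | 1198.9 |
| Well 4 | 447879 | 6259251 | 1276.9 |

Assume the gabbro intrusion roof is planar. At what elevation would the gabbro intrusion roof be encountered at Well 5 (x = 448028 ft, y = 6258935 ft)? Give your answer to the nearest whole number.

Let the plane be z = a·x + b·y + c.
Well 3−Well 2: 224a + 122b = 82.8;  Well 4−Well 2: −29a + 248b = 160.8.
Solving gives a = 0.01551532, b = 0.65020139.
Then c = 1116.1 − a·447908 − b·6259003 = −4075445.77.
At (448028, 6258935): z = 6951.3 + 4069568.2 − 4075445.77 = 1073.7 ft.

1074 ft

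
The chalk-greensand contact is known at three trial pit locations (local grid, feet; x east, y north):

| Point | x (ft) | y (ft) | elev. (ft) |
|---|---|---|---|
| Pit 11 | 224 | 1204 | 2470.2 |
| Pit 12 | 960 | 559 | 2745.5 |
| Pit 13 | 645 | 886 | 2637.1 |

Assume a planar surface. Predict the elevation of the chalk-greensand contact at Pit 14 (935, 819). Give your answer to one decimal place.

2780.2 ft

Two edge vectors: Pit 11→Pit 12 = (736, -645, 275.3), Pit 11→Pit 13 = (421, -318, 166.9).
Normal n = (Pit 11→Pit 12) × (Pit 11→Pit 13) = (-20105.1, -6937.1, 37497).
So ∂z/∂x = −n_x/n_z = 0.536179 and ∂z/∂y = −n_y/n_z = 0.185004.
Intercept c from Pit 11: 2470.2 − 120.10 − 222.74 = 2127.35.
At (935, 819): z = 501.3 + 151.5 + 2127.35 = 2780.2 ft.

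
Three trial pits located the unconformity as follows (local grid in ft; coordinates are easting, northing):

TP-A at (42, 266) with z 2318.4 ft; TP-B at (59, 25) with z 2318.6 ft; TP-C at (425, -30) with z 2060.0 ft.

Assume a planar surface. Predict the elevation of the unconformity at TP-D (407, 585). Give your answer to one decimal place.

Let the plane be z = a·easting + b·northing + c.
TP-B−TP-A: 17a − 241b = 0.2;  TP-C−TP-A: 383a − 296b = −258.4.
Solving gives a = −0.71425, b = −0.05121.
Then c = 2318.4 − a·42 − b·266 = 2362.02.
At (407, 585): z = −290.7 − 30.0 + 2362.02 = 2041.4 ft.

2041.4 ft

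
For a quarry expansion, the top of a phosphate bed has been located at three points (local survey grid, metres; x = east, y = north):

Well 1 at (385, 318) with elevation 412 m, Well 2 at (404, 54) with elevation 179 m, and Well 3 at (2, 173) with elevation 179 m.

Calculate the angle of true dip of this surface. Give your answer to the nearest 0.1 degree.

Let the plane be z = a·x + b·y + c.
Well 2−Well 1: 19a − 264b = −233;  Well 3−Well 1: −383a − 145b = −233.
Solving gives a = 0.26695, b = 0.90179.
Gradient magnitude |∇z| = √(a² + b²) = √(0.07126 + 0.81322) = 0.94047.
True dip = arctan(0.94047) = 43.2°, dipping toward SSW (azimuth ≈ 196°).

43.2°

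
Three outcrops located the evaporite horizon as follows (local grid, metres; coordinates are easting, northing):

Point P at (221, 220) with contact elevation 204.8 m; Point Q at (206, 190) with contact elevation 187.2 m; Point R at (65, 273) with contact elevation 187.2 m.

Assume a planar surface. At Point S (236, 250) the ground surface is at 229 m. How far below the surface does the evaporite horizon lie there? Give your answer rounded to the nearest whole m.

Two edge vectors: Point P→Point Q = (-15, -30, -17.6), Point P→Point R = (-156, 53, -17.6).
Normal n = (Point P→Point Q) × (Point P→Point R) = (1460.8, 2481.6, -5475).
So ∂z/∂easting = −n_x/n_z = 0.26681 and ∂z/∂northing = −n_y/n_z = 0.45326.
Intercept c from Point P: 204.8 − 58.97 − 99.72 = 46.12.
At (236, 250): z_contact = 63.0 + 113.3 + 46.12 = 222.4 m.
Depth below ground = 229 − 222.4 = 7 m.

7 m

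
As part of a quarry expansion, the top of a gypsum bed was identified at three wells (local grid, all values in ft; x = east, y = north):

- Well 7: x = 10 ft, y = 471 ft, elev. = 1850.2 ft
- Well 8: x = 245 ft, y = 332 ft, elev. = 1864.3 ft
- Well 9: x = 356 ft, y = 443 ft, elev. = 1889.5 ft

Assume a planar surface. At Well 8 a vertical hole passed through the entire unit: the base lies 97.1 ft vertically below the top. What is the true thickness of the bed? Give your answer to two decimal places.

95.87 ft

Two edge vectors: Well 7→Well 8 = (235, -139, 14.1), Well 7→Well 9 = (346, -28, 39.3).
Normal n = (Well 7→Well 8) × (Well 7→Well 9) = (-5067.9, -4356.9, 41514).
So ∂z/∂x = −n_x/n_z = 0.12208 and ∂z/∂y = −n_y/n_z = 0.10495.
|∇z| = √(a²+b²) = 0.16099, so dip δ = arctan(0.16099) = 9.15°.
True thickness = vertical thickness × cos δ = 97.1 × cos 9.15° = 95.87 ft.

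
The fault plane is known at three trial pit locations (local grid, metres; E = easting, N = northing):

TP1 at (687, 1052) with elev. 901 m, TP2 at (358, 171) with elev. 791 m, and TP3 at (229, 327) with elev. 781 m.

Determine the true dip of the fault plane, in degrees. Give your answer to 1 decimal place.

9.7°

Two edge vectors: TP1→TP2 = (-329, -881, -110), TP1→TP3 = (-458, -725, -120).
Normal n = (TP1→TP2) × (TP1→TP3) = (25970, 10900, -164973).
So ∂z/∂E = −n_x/n_z = 0.15742 and ∂z/∂N = −n_y/n_z = 0.06607.
Gradient magnitude |∇z| = √(a² + b²) = √(0.02478 + 0.00437) = 0.17072.
True dip = arctan(0.17072) = 9.7°, dipping toward WSW (azimuth ≈ 247°).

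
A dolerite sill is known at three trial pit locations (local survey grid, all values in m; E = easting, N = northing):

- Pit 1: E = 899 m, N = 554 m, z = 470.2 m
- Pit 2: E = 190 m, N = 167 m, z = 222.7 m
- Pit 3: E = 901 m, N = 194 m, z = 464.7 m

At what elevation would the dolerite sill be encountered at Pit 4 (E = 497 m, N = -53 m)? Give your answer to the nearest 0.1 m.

Let the plane be z = a·E + b·N + c.
Pit 2−Pit 1: −709a − 387b = −247.5;  Pit 3−Pit 1: 2a − 360b = −5.5.
Solving gives a = 0.33971, b = 0.01717.
Then c = 470.2 − a·899 − b·554 = 155.29.
At (497, -53): z = 168.8 − 0.9 + 155.29 = 323.2 m.

323.2 m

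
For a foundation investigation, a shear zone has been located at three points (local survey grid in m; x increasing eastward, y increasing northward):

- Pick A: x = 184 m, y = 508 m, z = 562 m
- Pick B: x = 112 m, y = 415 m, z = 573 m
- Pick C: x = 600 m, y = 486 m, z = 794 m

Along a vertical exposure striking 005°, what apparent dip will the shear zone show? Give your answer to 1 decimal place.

25.7°

Let the plane be z = a·x + b·y + c.
Pick B−Pick A: −72a − 93b = 11;  Pick C−Pick A: 416a − 22b = 232.
Solving gives a = 0.52975, b = −0.52841.
Unit vector along 005° is (sin 5°, cos 5°) = (0.0872, 0.9962).
Slope in that direction = a·(0.0872) + b·(0.9962) = −0.48023.
Apparent dip = arctan|0.48023| = 25.7° (true dip is 36.8°, so apparent ≤ true as expected).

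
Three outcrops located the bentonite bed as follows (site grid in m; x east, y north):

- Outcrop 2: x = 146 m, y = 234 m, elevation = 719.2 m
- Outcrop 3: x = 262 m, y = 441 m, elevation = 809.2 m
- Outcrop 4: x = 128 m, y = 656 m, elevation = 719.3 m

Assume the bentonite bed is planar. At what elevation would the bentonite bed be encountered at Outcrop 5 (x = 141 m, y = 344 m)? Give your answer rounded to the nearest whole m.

719 m

Two edge vectors: Outcrop 2→Outcrop 3 = (116, 207, 90), Outcrop 2→Outcrop 4 = (-18, 422, 0.1).
Normal n = (Outcrop 2→Outcrop 3) × (Outcrop 2→Outcrop 4) = (-37959.3, -1631.6, 52678).
So ∂z/∂x = −n_x/n_z = 0.72059 and ∂z/∂y = −n_y/n_z = 0.03097.
Intercept c from Outcrop 2: 719.2 − 105.21 − 7.25 = 606.75.
At (141, 344): z = 101.6 + 10.7 + 606.75 = 719.0 m.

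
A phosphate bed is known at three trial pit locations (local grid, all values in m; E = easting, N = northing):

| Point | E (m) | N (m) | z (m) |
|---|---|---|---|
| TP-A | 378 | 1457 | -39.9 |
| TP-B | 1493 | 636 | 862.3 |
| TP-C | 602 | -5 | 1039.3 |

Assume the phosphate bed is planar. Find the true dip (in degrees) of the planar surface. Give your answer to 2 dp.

37.03°

Let the plane be z = a·E + b·N + c.
TP-B−TP-A: 1115a − 821b = 902.2;  TP-C−TP-A: 224a − 1462b = 1079.2.
Solving gives a = 0.29940, b = −0.69230.
Gradient magnitude |∇z| = √(a² + b²) = √(0.08964 + 0.47927) = 0.75426.
True dip = arctan(0.75426) = 37.03°, dipping toward NNW (azimuth ≈ 337°).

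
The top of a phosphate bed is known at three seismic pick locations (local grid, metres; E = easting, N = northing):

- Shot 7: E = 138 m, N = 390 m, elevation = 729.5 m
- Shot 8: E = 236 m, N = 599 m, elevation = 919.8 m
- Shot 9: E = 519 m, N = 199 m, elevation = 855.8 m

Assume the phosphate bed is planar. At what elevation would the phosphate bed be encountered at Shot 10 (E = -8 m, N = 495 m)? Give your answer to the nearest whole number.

Let the plane be z = a·E + b·N + c.
Shot 8−Shot 7: 98a + 209b = 190.3;  Shot 9−Shot 7: 381a − 191b = 126.3.
Solving gives a = 0.63799, b = 0.61138.
Then c = 729.5 − a·138 − b·390 = 403.02.
At (-8, 495): z = −5.1 + 302.6 + 403.02 = 700.5 m.

701 m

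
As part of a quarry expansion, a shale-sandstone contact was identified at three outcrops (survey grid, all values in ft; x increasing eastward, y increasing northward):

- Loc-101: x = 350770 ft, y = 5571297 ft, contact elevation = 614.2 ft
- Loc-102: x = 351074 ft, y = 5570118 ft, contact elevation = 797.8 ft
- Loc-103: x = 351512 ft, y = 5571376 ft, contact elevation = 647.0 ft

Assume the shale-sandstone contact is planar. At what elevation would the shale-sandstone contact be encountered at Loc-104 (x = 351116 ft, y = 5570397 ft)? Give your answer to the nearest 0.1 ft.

Two edge vectors: Loc-101→Loc-102 = (304, -1179, 183.6), Loc-101→Loc-103 = (742, 79, 32.8).
Normal n = (Loc-101→Loc-102) × (Loc-101→Loc-103) = (-53175.6, 126260, 898834).
So ∂z/∂x = −n_x/n_z = 0.059160646 and ∂z/∂y = −n_y/n_z = −0.140470877.
Intercept c from Loc-101: 614.2 − 20751.78 + 782604.97 = 762467.39.
At (351116, 5570397): z = 20772.2 − 782478.6 + 762467.39 = 761.1 ft.

761.1 ft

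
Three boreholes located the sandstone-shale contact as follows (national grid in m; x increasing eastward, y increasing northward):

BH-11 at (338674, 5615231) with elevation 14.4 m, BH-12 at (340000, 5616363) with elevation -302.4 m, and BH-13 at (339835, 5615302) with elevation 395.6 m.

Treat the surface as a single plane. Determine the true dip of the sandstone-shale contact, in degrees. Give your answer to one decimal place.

Let the plane be z = a·x + b·y + c.
BH-12−BH-11: 1326a + 1132b = −316.8;  BH-13−BH-11: 1161a + 71b = 381.2.
Solving gives a = 0.37211, b = −0.71574.
Gradient magnitude |∇z| = √(a² + b²) = √(0.13846 + 0.51228) = 0.80669.
True dip = arctan(0.80669) = 38.9°, dipping toward NNW (azimuth ≈ 333°).

38.9°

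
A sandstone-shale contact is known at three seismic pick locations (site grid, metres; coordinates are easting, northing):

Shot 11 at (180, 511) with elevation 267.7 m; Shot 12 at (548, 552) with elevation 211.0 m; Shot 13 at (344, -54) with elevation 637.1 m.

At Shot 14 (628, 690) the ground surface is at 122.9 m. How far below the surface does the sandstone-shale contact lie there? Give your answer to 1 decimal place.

11.6 m

Two edge vectors: Shot 11→Shot 12 = (368, 41, -56.7), Shot 11→Shot 13 = (164, -565, 369.4).
Normal n = (Shot 11→Shot 12) × (Shot 11→Shot 13) = (-16890.1, -145238, -214644).
So ∂z/∂easting = −n_x/n_z = −0.07869 and ∂z/∂northing = −n_y/n_z = −0.67665.
Intercept c from Shot 11: 267.7 + 14.16 + 345.77 = 627.63.
At (628, 690): z_contact = −49.42 − 466.89 + 627.63 = 111.33 m.
Depth below ground = 122.9 − 111.33 = 11.6 m.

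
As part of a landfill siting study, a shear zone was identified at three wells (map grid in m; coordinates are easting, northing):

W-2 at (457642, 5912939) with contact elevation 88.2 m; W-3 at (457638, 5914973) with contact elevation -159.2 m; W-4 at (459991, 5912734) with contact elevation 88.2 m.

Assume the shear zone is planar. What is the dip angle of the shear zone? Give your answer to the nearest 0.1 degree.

7.0°

Two edge vectors: W-2→W-3 = (-4, 2034, -247.4), W-2→W-4 = (2349, -205, 0).
Normal n = (W-2→W-3) × (W-2→W-4) = (-50717, -581142.6, -4777046).
So ∂z/∂easting = −n_x/n_z = −0.01062 and ∂z/∂northing = −n_y/n_z = −0.12165.
Gradient magnitude |∇z| = √(a² + b²) = √(0.00011 + 0.01480) = 0.12212.
True dip = arctan(0.12212) = 7.0°, dipping toward N (azimuth ≈ 005°).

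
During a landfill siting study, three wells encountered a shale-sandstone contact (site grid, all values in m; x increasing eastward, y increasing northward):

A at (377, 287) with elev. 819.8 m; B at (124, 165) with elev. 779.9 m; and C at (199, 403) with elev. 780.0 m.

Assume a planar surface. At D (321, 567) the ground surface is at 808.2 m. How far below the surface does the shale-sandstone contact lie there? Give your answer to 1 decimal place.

15.1 m

Let the plane be z = a·x + b·y + c.
B−A: −253a − 122b = −39.9;  C−A: −178a + 116b = −39.8.
Solving gives a = 0.18573, b = −0.05811.
Then c = 819.8 − a·377 − b·287 = 766.46.
At (321, 567): z_contact = 59.62 − 32.95 + 766.46 = 793.13 m.
Depth below ground = 808.2 − 793.13 = 15.1 m.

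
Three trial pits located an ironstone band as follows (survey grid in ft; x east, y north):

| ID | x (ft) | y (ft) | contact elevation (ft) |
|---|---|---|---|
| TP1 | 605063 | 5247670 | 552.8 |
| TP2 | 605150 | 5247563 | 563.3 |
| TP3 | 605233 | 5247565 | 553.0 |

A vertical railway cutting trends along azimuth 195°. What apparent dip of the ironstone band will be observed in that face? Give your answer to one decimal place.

Let the plane be z = a·x + b·y + c.
TP2−TP1: 87a − 107b = 10.5;  TP3−TP1: 170a − 105b = 0.2.
Solving gives a = −0.11939, b = −0.19521.
Unit vector along 195° is (sin 195°, cos 195°) = (-0.2588, -0.9659).
Slope in that direction = a·(-0.2588) + b·(-0.9659) = 0.21946.
Apparent dip = arctan|0.21946| = 12.4° (true dip is 12.9°, so apparent ≤ true as expected).

12.4°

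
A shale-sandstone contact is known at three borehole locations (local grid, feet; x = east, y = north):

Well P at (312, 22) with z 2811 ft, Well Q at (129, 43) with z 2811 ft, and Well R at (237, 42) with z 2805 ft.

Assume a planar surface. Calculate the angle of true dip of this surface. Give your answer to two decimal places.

27.93°

Two edge vectors: Well P→Well Q = (-183, 21, 0), Well P→Well R = (-75, 20, -6).
Normal n = (Well P→Well Q) × (Well P→Well R) = (-126, -1098, -2085).
So ∂z/∂x = −n_x/n_z = −0.06043 and ∂z/∂y = −n_y/n_z = −0.52662.
Gradient magnitude |∇z| = √(a² + b²) = √(0.00365 + 0.27733) = 0.53007.
True dip = arctan(0.53007) = 27.93°, dipping toward N (azimuth ≈ 007°).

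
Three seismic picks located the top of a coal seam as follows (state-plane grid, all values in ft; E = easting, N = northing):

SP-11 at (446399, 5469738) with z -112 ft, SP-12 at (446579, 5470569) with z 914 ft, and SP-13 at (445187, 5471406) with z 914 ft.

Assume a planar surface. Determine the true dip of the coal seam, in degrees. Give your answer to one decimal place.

Let the plane be z = a·E + b·N + c.
SP-12−SP-11: 180a + 831b = 1026;  SP-13−SP-11: −1212a + 1668b = 1026.
Solving gives a = 0.65684, b = 1.09238.
Gradient magnitude |∇z| = √(a² + b²) = √(0.43144 + 1.19330) = 1.27465.
True dip = arctan(1.27465) = 51.9°, dipping toward SSW (azimuth ≈ 211°).

51.9°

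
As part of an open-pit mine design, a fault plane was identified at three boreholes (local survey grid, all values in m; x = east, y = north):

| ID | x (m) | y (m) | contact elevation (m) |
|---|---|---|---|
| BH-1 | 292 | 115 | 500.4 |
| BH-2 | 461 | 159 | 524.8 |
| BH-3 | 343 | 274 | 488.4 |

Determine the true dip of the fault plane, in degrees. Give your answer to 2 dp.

12.57°

Let the plane be z = a·x + b·y + c.
BH-2−BH-1: 169a + 44b = 24.4;  BH-3−BH-1: 51a + 159b = −12.
Solving gives a = 0.17897, b = −0.13288.
Gradient magnitude |∇z| = √(a² + b²) = √(0.03203 + 0.01766) = 0.22291.
True dip = arctan(0.22291) = 12.57°, dipping toward NW (azimuth ≈ 307°).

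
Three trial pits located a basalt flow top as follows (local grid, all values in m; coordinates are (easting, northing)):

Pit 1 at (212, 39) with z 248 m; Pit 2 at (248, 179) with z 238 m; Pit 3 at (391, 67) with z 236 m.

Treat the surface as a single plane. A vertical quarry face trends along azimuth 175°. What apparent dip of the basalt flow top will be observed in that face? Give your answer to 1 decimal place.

2.9°

Two edge vectors: Pit 1→Pit 2 = (36, 140, -10), Pit 1→Pit 3 = (179, 28, -12).
Normal n = (Pit 1→Pit 2) × (Pit 1→Pit 3) = (-1400, -1358, -24052).
So ∂z/∂E = −n_x/n_z = −0.05821 and ∂z/∂N = −n_y/n_z = −0.05646.
Unit vector along 175° is (sin 175°, cos 175°) = (0.0872, -0.9962).
Slope in that direction = a·(0.0872) + b·(-0.9962) = 0.05117.
Apparent dip = arctan|0.05117| = 2.9° (true dip is 4.6°, so apparent ≤ true as expected).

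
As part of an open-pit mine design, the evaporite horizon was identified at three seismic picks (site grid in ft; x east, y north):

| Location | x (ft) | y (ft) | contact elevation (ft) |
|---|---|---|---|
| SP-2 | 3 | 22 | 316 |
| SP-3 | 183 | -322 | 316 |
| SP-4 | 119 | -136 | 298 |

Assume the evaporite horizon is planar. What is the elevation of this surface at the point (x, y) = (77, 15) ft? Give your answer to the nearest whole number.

Let the plane be z = a·x + b·y + c.
SP-3−SP-2: 180a − 344b = 0;  SP-4−SP-2: 116a − 158b = −18.
Solving gives a = −0.54013, b = −0.28262.
Then c = 316 − a·3 − b·22 = 323.84.
At (77, 15): z = −41.6 − 4.2 + 323.84 = 278.0 ft.

278 ft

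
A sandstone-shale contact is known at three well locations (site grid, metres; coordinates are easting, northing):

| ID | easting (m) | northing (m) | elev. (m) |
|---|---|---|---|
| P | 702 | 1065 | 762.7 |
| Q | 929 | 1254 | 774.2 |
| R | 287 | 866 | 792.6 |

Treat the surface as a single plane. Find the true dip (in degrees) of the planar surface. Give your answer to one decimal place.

22.9°

Two edge vectors: P→Q = (227, 189, 11.5), P→R = (-415, -199, 29.9).
Normal n = (P→Q) × (P→R) = (7939.6, -11559.8, 33262).
So ∂z/∂easting = −n_x/n_z = −0.23870 and ∂z/∂northing = −n_y/n_z = 0.34754.
Gradient magnitude |∇z| = √(a² + b²) = √(0.05698 + 0.12078) = 0.42162.
True dip = arctan(0.42162) = 22.9°, dipping toward SE (azimuth ≈ 146°).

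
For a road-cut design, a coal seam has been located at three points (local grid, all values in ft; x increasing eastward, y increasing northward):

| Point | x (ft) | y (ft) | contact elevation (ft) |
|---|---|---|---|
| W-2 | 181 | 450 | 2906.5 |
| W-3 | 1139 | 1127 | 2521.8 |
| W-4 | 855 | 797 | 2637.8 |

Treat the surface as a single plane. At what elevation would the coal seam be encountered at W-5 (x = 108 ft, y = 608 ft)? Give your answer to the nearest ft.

2933 ft

Two edge vectors: W-2→W-3 = (958, 677, -384.7), W-2→W-4 = (674, 347, -268.7).
Normal n = (W-2→W-3) × (W-2→W-4) = (-48419, -1873.2, -123872).
So ∂z/∂x = −n_x/n_z = −0.39088 and ∂z/∂y = −n_y/n_z = −0.01512.
Intercept c from W-2: 2906.5 + 70.75 + 6.80 = 2984.05.
At (108, 608): z = −42.2 − 9.2 + 2984.05 = 2932.6 ft.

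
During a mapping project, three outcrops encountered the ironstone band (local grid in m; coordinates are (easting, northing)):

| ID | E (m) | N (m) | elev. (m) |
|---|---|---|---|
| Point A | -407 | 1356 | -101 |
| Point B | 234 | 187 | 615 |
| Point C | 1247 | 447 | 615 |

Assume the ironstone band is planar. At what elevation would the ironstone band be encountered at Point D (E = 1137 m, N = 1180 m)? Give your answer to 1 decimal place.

206.3 m

Let the plane be z = a·E + b·N + c.
Point B−Point A: 641a − 1169b = 716;  Point C−Point A: 1654a − 909b = 716.
Solving gives a = 0.137809, b = −0.536924.
Then c = -101 − a·-407 − b·1356 = 683.16.
At (1137, 1180): z = 156.7 − 633.6 + 683.16 = 206.3 m.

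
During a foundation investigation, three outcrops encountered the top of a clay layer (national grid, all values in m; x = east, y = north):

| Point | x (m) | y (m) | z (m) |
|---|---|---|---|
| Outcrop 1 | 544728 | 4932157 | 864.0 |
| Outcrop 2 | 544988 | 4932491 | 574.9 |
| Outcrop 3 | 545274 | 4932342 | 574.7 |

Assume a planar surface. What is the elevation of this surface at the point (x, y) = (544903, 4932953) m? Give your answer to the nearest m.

318 m

Let the plane be z = a·x + b·y + c.
Outcrop 2−Outcrop 1: 260a + 334b = −289.1;  Outcrop 3−Outcrop 1: 546a + 185b = −289.3.
Solving gives a = −0.32132738, b = −0.61543377.
Then c = 864 − a·544728 − b·4932157 = 3211316.01.
At (544903, 4932953): z = −175092.3 − 3035905.9 + 3211316.01 = 317.9 m.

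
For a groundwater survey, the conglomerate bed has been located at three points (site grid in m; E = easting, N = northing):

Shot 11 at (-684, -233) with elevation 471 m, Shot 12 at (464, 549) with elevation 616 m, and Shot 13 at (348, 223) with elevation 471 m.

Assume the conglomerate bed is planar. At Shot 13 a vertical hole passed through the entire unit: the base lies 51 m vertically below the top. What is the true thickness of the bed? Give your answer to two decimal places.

44.17 m

Two edge vectors: Shot 11→Shot 12 = (1148, 782, 145), Shot 11→Shot 13 = (1032, 456, 0).
Normal n = (Shot 11→Shot 12) × (Shot 11→Shot 13) = (-66120, 149640, -283536).
So ∂z/∂E = −n_x/n_z = −0.23320 and ∂z/∂N = −n_y/n_z = 0.52776.
|∇z| = √(a²+b²) = 0.57699, so dip δ = arctan(0.57699) = 29.98°.
True thickness = vertical thickness × cos δ = 51 × cos 29.98° = 44.17 m.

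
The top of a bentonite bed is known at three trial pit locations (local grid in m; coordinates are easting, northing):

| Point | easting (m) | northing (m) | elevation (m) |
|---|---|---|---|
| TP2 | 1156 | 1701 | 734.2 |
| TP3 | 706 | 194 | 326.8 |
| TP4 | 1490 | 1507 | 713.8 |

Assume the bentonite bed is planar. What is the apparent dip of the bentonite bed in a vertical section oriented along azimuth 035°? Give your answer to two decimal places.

13.95°

Let the plane be z = a·easting + b·northing + c.
TP3−TP2: −450a − 1507b = −407.4;  TP4−TP2: 334a − 194b = −20.4.
Solving gives a = 0.08176, b = 0.24592.
Unit vector along 035° is (sin 35°, cos 35°) = (0.5736, 0.8192).
Slope in that direction = a·(0.5736) + b·(0.8192) = 0.24835.
Apparent dip = arctan|0.24835| = 13.95° (true dip is 14.5°, so apparent ≤ true as expected).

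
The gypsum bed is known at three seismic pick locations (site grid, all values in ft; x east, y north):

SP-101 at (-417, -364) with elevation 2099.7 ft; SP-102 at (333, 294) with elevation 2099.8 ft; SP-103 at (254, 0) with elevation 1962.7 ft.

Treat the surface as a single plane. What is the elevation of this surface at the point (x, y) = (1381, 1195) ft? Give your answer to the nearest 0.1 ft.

2088.7 ft

Let the plane be z = a·x + b·y + c.
SP-102−SP-101: 750a + 658b = 0.1;  SP-103−SP-101: 671a + 364b = −137.
Solving gives a = −0.535150, b = 0.610125.
Then c = 2099.7 − a·-417 − b·-364 = 2098.63.
At (1381, 1195): z = −739.0 + 729.1 + 2098.63 = 2088.7 ft.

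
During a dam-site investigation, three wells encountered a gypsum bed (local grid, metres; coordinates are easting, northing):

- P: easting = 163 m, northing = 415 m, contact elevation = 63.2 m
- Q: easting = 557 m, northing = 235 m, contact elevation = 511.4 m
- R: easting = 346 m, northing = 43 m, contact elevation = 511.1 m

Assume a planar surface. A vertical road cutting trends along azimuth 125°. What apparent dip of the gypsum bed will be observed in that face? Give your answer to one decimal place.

47.7°

Two edge vectors: P→Q = (394, -180, 448.2), P→R = (183, -372, 447.9).
Normal n = (P→Q) × (P→R) = (86108.4, -94452, -113628).
So ∂z/∂easting = −n_x/n_z = 0.75781 and ∂z/∂northing = −n_y/n_z = −0.83124.
Unit vector along 125° is (sin 125°, cos 125°) = (0.8192, -0.5736).
Slope in that direction = a·(0.8192) + b·(-0.5736) = 1.09754.
Apparent dip = arctan|1.09754| = 47.7° (true dip is 48.4°, so apparent ≤ true as expected).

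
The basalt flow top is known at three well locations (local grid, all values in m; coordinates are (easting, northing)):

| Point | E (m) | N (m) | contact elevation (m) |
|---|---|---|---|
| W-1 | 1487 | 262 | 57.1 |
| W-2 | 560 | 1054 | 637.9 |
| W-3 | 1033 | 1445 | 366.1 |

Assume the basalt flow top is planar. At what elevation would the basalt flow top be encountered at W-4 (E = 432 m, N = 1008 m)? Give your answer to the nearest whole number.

713 m

Two edge vectors: W-1→W-2 = (-927, 792, 580.8), W-1→W-3 = (-454, 1183, 309).
Normal n = (W-1→W-2) × (W-1→W-3) = (-442358.4, 22759.8, -737073).
So ∂z/∂E = −n_x/n_z = −0.60016 and ∂z/∂N = −n_y/n_z = 0.03088.
Intercept c from W-1: 57.1 + 892.43 − 8.09 = 941.44.
At (432, 1008): z = −259.3 + 31.1 + 941.44 = 713.3 m.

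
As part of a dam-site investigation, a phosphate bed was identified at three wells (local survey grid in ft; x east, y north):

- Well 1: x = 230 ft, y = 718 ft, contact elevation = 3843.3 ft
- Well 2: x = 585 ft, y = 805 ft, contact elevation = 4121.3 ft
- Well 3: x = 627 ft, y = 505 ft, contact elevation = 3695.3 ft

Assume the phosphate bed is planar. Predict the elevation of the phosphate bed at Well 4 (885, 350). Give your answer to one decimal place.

Two edge vectors: Well 1→Well 2 = (355, 87, 278), Well 1→Well 3 = (397, -213, -148).
Normal n = (Well 1→Well 2) × (Well 1→Well 3) = (46338, 162906, -110154).
So ∂z/∂x = −n_x/n_z = 0.42067 and ∂z/∂y = −n_y/n_z = 1.47889.
Intercept c from Well 1: 3843.3 − 96.75 − 1061.85 = 2684.70.
At (885, 350): z = 372.3 + 517.6 + 2684.70 = 3574.6 ft.

3574.6 ft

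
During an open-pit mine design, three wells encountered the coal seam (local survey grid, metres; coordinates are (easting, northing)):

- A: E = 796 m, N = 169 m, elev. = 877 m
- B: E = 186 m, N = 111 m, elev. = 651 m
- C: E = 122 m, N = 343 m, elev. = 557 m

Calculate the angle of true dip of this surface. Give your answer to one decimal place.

Two edge vectors: A→B = (-610, -58, -226), A→C = (-674, 174, -320).
Normal n = (A→B) × (A→C) = (57884, -42876, -145232).
So ∂z/∂E = −n_x/n_z = 0.39856 and ∂z/∂N = −n_y/n_z = −0.29522.
Gradient magnitude |∇z| = √(a² + b²) = √(0.15885 + 0.08716) = 0.49599.
True dip = arctan(0.49599) = 26.4°, dipping toward NW (azimuth ≈ 307°).

26.4°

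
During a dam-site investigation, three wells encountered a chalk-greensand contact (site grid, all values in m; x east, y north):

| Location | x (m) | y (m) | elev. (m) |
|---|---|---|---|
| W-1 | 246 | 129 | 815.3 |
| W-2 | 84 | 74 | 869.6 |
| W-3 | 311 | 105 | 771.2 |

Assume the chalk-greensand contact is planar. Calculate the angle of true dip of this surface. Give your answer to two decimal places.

Two edge vectors: W-1→W-2 = (-162, -55, 54.3), W-1→W-3 = (65, -24, -44.1).
Normal n = (W-1→W-2) × (W-1→W-3) = (3728.7, -3614.7, 7463).
So ∂z/∂x = −n_x/n_z = −0.49962 and ∂z/∂y = −n_y/n_z = 0.48435.
Gradient magnitude |∇z| = √(a² + b²) = √(0.24962 + 0.23459) = 0.69586.
True dip = arctan(0.69586) = 34.83°, dipping toward SE (azimuth ≈ 134°).

34.83°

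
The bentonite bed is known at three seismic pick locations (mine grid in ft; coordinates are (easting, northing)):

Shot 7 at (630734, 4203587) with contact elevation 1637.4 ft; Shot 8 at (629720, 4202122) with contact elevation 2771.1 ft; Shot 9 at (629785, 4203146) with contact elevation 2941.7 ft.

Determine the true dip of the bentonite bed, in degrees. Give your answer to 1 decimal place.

56.6°

Two edge vectors: Shot 7→Shot 8 = (-1014, -1465, 1133.7), Shot 7→Shot 9 = (-949, -441, 1304.3).
Normal n = (Shot 7→Shot 8) × (Shot 7→Shot 9) = (-1410837.8, 246678.9, -943111).
So ∂z/∂E = −n_x/n_z = −1.49594 and ∂z/∂N = −n_y/n_z = 0.26156.
Gradient magnitude |∇z| = √(a² + b²) = √(2.23784 + 0.06841) = 1.51863.
True dip = arctan(1.51863) = 56.6°, dipping toward E (azimuth ≈ 100°).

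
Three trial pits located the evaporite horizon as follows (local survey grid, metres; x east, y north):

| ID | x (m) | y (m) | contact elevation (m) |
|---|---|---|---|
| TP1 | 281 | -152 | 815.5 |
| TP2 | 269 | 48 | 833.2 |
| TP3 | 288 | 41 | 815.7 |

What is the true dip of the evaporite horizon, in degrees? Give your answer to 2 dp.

42.28°

Let the plane be z = a·x + b·y + c.
TP2−TP1: −12a + 200b = 17.7;  TP3−TP1: 7a + 193b = 0.2.
Solving gives a = −0.90853, b = 0.03399.
Gradient magnitude |∇z| = √(a² + b²) = √(0.82543 + 0.00116) = 0.90917.
True dip = arctan(0.90917) = 42.28°, dipping toward E (azimuth ≈ 092°).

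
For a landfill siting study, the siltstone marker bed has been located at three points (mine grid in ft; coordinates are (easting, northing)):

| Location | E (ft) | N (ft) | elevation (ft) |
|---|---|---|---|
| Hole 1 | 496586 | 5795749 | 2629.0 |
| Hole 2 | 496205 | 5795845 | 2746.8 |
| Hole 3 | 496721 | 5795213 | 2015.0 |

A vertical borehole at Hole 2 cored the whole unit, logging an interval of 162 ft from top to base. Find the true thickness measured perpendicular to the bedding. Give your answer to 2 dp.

106.82 ft

Two edge vectors: Hole 1→Hole 2 = (-381, 96, 117.8), Hole 1→Hole 3 = (135, -536, -614).
Normal n = (Hole 1→Hole 2) × (Hole 1→Hole 3) = (4196.8, -218031, 191256).
So ∂z/∂E = −n_x/n_z = −0.02194 and ∂z/∂N = −n_y/n_z = 1.14000.
|∇z| = √(a²+b²) = 1.14021, so dip δ = arctan(1.14021) = 48.75°.
True thickness = vertical thickness × cos δ = 162 × cos 48.75° = 106.82 ft.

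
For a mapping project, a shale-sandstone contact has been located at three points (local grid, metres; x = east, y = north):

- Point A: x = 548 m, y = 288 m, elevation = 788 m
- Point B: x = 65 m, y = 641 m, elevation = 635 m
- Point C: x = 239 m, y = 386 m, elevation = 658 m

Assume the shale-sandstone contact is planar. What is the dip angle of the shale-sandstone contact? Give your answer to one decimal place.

Let the plane be z = a·x + b·y + c.
Point B−Point A: −483a + 353b = −153;  Point C−Point A: −309a + 98b = −130.
Solving gives a = 0.50040, b = 0.25125.
Gradient magnitude |∇z| = √(a² + b²) = √(0.25040 + 0.06313) = 0.55993.
True dip = arctan(0.55993) = 29.2°, dipping toward WSW (azimuth ≈ 243°).

29.2°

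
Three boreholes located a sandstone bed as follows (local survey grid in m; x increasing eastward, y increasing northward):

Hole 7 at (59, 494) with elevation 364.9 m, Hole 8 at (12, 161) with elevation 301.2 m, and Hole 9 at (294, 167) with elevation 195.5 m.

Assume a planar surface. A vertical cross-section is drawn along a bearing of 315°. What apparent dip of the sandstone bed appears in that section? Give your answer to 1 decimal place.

23.8°

Let the plane be z = a·x + b·y + c.
Hole 8−Hole 7: −47a − 333b = −63.7;  Hole 9−Hole 7: 235a − 327b = −169.4.
Solving gives a = −0.38003, b = 0.24493.
Unit vector along 315° is (sin 315°, cos 315°) = (-0.7071, 0.7071).
Slope in that direction = a·(-0.7071) + b·(0.7071) = 0.44192.
Apparent dip = arctan|0.44192| = 23.8° (true dip is 24.3°, so apparent ≤ true as expected).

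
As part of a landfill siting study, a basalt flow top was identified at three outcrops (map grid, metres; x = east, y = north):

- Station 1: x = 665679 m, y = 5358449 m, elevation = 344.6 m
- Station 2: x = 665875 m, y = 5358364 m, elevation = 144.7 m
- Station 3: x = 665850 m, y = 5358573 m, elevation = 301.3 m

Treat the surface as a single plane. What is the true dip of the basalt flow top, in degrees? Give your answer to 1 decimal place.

44.6°

Two edge vectors: Station 1→Station 2 = (196, -85, -199.9), Station 1→Station 3 = (171, 124, -43.3).
Normal n = (Station 1→Station 2) × (Station 1→Station 3) = (28468.1, -25696.1, 38839).
So ∂z/∂x = −n_x/n_z = −0.73298 and ∂z/∂y = −n_y/n_z = 0.66161.
Gradient magnitude |∇z| = √(a² + b²) = √(0.53726 + 0.43772) = 0.98741.
True dip = arctan(0.98741) = 44.6°, dipping toward SE (azimuth ≈ 132°).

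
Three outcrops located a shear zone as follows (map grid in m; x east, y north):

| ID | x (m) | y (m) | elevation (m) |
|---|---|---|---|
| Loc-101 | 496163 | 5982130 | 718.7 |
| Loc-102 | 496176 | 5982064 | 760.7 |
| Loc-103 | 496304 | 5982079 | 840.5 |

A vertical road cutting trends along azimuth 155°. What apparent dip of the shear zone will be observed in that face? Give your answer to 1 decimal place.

Let the plane be z = a·x + b·y + c.
Loc-102−Loc-101: 13a − 66b = 42;  Loc-103−Loc-101: 141a − 51b = 121.8.
Solving gives a = 0.68226, b = −0.50198.
Unit vector along 155° is (sin 155°, cos 155°) = (0.4226, -0.9063).
Slope in that direction = a·(0.4226) + b·(-0.9063) = 0.74328.
Apparent dip = arctan|0.74328| = 36.6° (true dip is 40.3°, so apparent ≤ true as expected).

36.6°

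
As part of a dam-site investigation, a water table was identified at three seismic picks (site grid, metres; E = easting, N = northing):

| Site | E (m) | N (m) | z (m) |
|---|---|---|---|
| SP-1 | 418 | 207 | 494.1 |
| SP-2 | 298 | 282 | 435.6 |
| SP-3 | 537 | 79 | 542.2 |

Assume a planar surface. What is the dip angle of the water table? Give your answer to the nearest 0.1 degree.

Let the plane be z = a·E + b·N + c.
SP-2−SP-1: −120a + 75b = −58.5;  SP-3−SP-1: 119a − 128b = 48.1.
Solving gives a = 0.60303, b = 0.18485.
Gradient magnitude |∇z| = √(a² + b²) = √(0.36365 + 0.03417) = 0.63073.
True dip = arctan(0.63073) = 32.2°, dipping toward WSW (azimuth ≈ 253°).

32.2°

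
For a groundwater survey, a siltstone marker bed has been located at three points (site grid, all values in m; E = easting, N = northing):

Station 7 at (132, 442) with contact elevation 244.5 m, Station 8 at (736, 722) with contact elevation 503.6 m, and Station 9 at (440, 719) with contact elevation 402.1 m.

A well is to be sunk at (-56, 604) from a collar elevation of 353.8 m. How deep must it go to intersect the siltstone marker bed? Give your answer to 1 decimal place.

142.7 m

Let the plane be z = a·E + b·N + c.
Station 8−Station 7: 604a + 280b = 259.1;  Station 9−Station 7: 308a + 277b = 157.6.
Solving gives a = 0.34098, b = 0.18981.
Then c = 244.5 − a·132 − b·442 = 115.59.
At (-56, 604): z_contact = −19.09 + 114.65 + 115.59 = 211.14 m.
Depth below ground = 353.8 − 211.14 = 142.7 m.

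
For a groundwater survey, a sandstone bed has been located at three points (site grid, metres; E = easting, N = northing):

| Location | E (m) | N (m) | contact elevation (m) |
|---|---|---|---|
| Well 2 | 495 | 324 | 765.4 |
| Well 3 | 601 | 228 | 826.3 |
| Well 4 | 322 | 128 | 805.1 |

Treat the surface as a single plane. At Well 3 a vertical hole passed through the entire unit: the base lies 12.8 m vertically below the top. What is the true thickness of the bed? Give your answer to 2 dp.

11.67 m

Let the plane be z = a·E + b·N + c.
Well 3−Well 2: 106a − 96b = 60.9;  Well 4−Well 2: −173a − 196b = 39.7.
Solving gives a = 0.21734, b = −0.39439.
|∇z| = √(a²+b²) = 0.45031, so dip δ = arctan(0.45031) = 24.24°.
True thickness = vertical thickness × cos δ = 12.8 × cos 24.24° = 11.67 m.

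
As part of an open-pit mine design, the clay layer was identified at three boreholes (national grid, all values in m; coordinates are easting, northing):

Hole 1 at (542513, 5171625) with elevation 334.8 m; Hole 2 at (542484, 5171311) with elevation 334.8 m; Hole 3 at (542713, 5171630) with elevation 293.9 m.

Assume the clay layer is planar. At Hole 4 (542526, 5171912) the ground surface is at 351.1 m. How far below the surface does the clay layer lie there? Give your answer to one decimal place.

13.5 m

Two edge vectors: Hole 1→Hole 2 = (-29, -314, 0), Hole 1→Hole 3 = (200, 5, -40.9).
Normal n = (Hole 1→Hole 2) × (Hole 1→Hole 3) = (12842.6, -1186.1, 62655).
So ∂z/∂easting = −n_x/n_z = −0.204973266 and ∂z/∂northing = −n_y/n_z = 0.018930652.
Intercept c from Hole 1: 334.8 + 111200.66 − 97902.23 = 13633.23.
At (542526, 5171912): z_contact = −111203.33 + 97907.67 + 13633.23 = 337.57 m.
Depth below ground = 351.1 − 337.57 = 13.5 m.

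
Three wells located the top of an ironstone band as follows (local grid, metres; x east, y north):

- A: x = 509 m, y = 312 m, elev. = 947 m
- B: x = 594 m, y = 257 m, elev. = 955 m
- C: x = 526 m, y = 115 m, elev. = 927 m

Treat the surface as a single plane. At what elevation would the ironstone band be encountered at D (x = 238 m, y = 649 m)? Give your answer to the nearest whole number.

Let the plane be z = a·x + b·y + c.
B−A: 85a − 55b = 8;  C−A: 17a − 197b = −20.
Solving gives a = 0.16926, b = 0.11613.
Then c = 947 − a·509 − b·312 = 824.61.
At (238, 649): z = 40.3 + 75.4 + 824.61 = 940.3 m.

940 m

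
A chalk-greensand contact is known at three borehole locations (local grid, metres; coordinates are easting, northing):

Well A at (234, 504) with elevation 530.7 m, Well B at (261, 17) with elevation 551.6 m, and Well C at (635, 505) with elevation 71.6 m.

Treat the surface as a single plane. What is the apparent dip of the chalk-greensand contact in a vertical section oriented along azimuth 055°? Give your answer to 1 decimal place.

45.0°

Let the plane be z = a·easting + b·northing + c.
Well B−Well A: 27a − 487b = 20.9;  Well C−Well A: 401a + 1b = −459.1.
Solving gives a = −1.14462, b = −0.10638.
Unit vector along 055° is (sin 55°, cos 55°) = (0.8192, 0.5736).
Slope in that direction = a·(0.8192) + b·(0.5736) = −0.99863.
Apparent dip = arctan|0.99863| = 45.0° (true dip is 49.0°, so apparent ≤ true as expected).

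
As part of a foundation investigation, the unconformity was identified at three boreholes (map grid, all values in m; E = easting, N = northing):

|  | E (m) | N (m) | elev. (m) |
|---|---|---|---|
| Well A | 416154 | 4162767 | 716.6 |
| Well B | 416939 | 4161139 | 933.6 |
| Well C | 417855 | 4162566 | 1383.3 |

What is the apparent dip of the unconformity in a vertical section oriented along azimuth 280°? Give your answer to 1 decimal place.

20.9°

Let the plane be z = a·E + b·N + c.
Well B−Well A: 785a − 1628b = 217;  Well C−Well A: 1701a − 201b = 666.7.
Solving gives a = 0.39893, b = 0.05906.
Unit vector along 280° is (sin 280°, cos 280°) = (-0.9848, 0.1736).
Slope in that direction = a·(-0.9848) + b·(0.1736) = −0.38261.
Apparent dip = arctan|0.38261| = 20.9° (true dip is 22.0°, so apparent ≤ true as expected).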